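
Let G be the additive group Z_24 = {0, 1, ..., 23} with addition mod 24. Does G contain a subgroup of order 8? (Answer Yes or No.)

Yes

8 | 24. A subgroup of order 8 is {0, 3, 6, 9, 12, 15, 18, 21}.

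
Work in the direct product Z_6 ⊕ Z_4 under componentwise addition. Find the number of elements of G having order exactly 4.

4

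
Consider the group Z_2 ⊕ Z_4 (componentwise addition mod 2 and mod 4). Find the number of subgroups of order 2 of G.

|G| = 8 and 2 | 8, so subgroups of order 2 are possible by Lagrange.
The subgroups of order 2 are: {(0,0), (0,2)}; {(0,0), (1,0)}; {(0,0), (1,2)}.
So G has 3 subgroups of order 2.

3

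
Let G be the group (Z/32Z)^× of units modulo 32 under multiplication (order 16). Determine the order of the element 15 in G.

2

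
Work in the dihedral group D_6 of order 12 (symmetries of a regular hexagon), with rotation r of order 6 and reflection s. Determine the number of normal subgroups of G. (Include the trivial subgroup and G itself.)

G has 16 subgroups. Checking conjugation-invariance by order — order 1: 1/1 normal; order 2: 1/7 normal; order 3: 1/1 normal; order 4: 0/3 normal; order 6: 3/3 normal; order 12: 1/1 normal.
Total normal subgroups: 7.

7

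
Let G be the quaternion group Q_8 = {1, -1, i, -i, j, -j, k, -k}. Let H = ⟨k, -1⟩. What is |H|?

4

|⟨k⟩| = 4 and |⟨-1⟩| = 2, so |H| is a multiple of lcm(4, 2) = 4 and divides |G| = 8.
Closing under the operation: H = {1, -1, k, -k}, so |H| = 4.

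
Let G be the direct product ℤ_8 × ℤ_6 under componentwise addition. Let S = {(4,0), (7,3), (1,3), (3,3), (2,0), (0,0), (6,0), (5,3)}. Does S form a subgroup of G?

|S| = 8 divides |G| = 48, consistent with Lagrange.
S contains the identity, every element's inverse is in S, and S is closed under +: it is a subgroup.
In fact S = ⟨(7,3)⟩.

Yes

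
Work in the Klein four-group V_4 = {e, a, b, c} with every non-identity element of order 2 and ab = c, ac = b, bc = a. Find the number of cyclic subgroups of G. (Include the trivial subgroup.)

4

Each element a generates a cyclic subgroup ⟨a⟩; distinct elements may generate the same one (a cyclic group of order d has φ(d) generators).
Cyclic subgroups by order — order 1: 1; order 2: 3.
Total: 4.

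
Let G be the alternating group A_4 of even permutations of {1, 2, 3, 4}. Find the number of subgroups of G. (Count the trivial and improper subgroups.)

|G| = 12, so by Lagrange every subgroup order divides 12. Divisors: 1, 2, 3, 4, 6, 12.
Subgroups by order — order 1: 1; order 2: 3; order 3: 4; order 4: 1; order 6: 0; order 12: 1.
Total: 1 + 3 + 4 + 1 + 0 + 1 = 10.

10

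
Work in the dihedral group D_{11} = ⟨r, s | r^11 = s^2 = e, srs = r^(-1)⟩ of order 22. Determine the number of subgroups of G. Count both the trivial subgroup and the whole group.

14

|G| = 22, so by Lagrange every subgroup order divides 22. Divisors: 1, 2, 11, 22.
Subgroups by order — order 1: 1; order 2: 11; order 11: 1; order 22: 1.
Total: 1 + 11 + 1 + 1 = 14.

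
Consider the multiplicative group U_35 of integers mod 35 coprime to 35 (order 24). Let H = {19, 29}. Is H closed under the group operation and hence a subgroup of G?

The identity 1 ∉ H, so H is not a subgroup.

No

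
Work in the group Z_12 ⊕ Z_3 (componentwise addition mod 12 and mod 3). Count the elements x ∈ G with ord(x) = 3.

An element (a,b) has order lcm(ord(a), ord(b)); count pairs with lcm equal to 3.
Enumerating gives 8 such elements.

8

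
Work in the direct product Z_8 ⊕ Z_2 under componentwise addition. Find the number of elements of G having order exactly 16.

0

An element (a,b) has order lcm(ord(a), ord(b)); count pairs with lcm equal to 16.
Enumerating gives 0 such elements.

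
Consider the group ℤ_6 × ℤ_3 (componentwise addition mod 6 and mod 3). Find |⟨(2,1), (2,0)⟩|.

|⟨(2,1)⟩| = 3 and |⟨(2,0)⟩| = 3, so |H| is a multiple of lcm(3, 3) = 3 and divides |G| = 18.
Closing under the operation: H = {(0,0), (0,1), (0,2), (2,0), (2,1), (2,2), (4,0), (4,1), (4,2)}, so |H| = 9.

9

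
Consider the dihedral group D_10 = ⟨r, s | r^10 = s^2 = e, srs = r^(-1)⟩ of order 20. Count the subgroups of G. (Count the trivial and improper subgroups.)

|G| = 20, so by Lagrange every subgroup order divides 20. Divisors: 1, 2, 4, 5, 10, 20.
Subgroups by order — order 1: 1; order 2: 11; order 4: 5; order 5: 1; order 10: 3; order 20: 1.
Total: 1 + 11 + 5 + 1 + 3 + 1 = 22.

22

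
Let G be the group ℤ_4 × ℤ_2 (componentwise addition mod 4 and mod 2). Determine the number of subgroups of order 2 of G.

|G| = 8 and 2 | 8, so subgroups of order 2 are possible by Lagrange.
The subgroups of order 2 are: {(0,0), (0,1)}; {(0,0), (2,0)}; {(0,0), (2,1)}.
So G has 3 subgroups of order 2.

3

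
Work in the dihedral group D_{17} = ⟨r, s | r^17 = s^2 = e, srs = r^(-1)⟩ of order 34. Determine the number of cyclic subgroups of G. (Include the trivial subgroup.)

19

A cyclic subgroup of order d is generated by each of its φ(d) elements of order d, so the cyclic subgroups of order d number (#elements of order d)/φ(d).
Cyclic subgroups by order — order 1: 1; order 2: 17; order 17: 1.
Total: 19.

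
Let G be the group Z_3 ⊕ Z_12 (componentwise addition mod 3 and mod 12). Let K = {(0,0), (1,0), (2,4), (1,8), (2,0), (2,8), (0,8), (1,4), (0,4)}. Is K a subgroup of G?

|K| = 9 divides |G| = 36, consistent with Lagrange.
K contains the identity, every element's inverse is in K, and K is closed under +: it is a subgroup.

Yes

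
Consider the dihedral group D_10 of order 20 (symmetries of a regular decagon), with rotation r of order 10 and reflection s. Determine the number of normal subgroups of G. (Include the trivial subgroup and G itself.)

7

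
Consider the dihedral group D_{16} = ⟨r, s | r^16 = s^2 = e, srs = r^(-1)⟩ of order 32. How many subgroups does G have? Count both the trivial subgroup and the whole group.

|G| = 32, so by Lagrange every subgroup order divides 32. Divisors: 1, 2, 4, 8, 16, 32.
Subgroups by order — order 1: 1; order 2: 17; order 4: 9; order 8: 5; order 16: 3; order 32: 1.
Total: 1 + 17 + 9 + 5 + 3 + 1 = 36.

36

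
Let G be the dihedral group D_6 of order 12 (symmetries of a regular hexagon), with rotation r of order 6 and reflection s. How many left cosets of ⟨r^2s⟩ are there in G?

6

|⟨r^2s⟩| = 2 and |G| = 12.
By Lagrange, [G : H] = |G|/|H| = 12/2 = 6.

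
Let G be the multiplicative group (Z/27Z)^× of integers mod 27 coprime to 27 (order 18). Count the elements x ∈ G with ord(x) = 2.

The elements of order 2 are: 26.
That's 1.

1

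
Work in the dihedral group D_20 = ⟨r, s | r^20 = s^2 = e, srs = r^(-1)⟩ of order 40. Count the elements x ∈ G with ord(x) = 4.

2

The elements of order 4 are: r^5, r^15.
That's 2.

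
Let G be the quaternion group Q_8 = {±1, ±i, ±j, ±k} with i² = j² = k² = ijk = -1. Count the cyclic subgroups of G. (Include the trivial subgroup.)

5

Each element a generates a cyclic subgroup ⟨a⟩; distinct elements may generate the same one (a cyclic group of order d has φ(d) generators).
Cyclic subgroups by order — order 1: 1; order 2: 1; order 4: 3.
Total: 5.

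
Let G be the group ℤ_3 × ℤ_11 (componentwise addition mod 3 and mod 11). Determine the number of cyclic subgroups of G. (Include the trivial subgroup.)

Group the elements of G by the cyclic subgroup they generate; each cyclic subgroup of order d accounts for φ(d) elements.
Cyclic subgroups by order — order 1: 1; order 3: 1; order 11: 1; order 33: 1.
Total: 4.

4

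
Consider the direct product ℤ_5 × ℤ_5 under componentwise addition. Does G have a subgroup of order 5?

Yes

5 | 25. A subgroup of order 5 is {(0,0), (0,1), (0,2), (0,3), (0,4)}.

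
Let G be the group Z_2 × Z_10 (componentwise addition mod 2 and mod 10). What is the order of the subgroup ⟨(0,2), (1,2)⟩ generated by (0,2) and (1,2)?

10

|⟨(0,2)⟩| = 5 and |⟨(1,2)⟩| = 10, so |H| is a multiple of lcm(5, 10) = 10 and divides |G| = 20.
Closing under the operation: H = {(0,0), (0,2), (0,4), (0,6), (0,8), (1,0), (1,2), (1,4), (1,6), (1,8)}, so |H| = 10.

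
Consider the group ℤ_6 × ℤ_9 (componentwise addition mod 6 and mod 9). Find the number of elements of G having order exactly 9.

18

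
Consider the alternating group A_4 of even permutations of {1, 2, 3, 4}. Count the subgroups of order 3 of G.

4

|G| = 12 and 3 | 12, so subgroups of order 3 are possible by Lagrange.
The subgroups of order 3 are: {e, (1 2 3), (1 3 2)}; {e, (1 2 4), (1 4 2)}; {e, (1 3 4), (1 4 3)}; {e, (2 3 4), (2 4 3)}.
So G has 4 subgroups of order 3.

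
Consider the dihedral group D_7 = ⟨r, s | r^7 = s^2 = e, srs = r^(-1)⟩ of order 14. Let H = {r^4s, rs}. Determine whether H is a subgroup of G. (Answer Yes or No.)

No

The identity e ∉ H, so H is not a subgroup.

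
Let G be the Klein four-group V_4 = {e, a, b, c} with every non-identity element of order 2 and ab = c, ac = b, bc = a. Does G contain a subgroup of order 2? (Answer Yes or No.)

Yes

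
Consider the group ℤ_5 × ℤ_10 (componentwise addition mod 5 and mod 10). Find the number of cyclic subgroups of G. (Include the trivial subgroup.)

Each element a generates a cyclic subgroup ⟨a⟩; distinct elements may generate the same one (a cyclic group of order d has φ(d) generators).
Cyclic subgroups by order — order 1: 1; order 2: 1; order 5: 6; order 10: 6.
Total: 14.

14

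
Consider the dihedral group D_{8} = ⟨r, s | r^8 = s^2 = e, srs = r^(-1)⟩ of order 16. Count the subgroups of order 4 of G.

5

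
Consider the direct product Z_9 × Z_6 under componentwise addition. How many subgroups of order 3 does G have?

4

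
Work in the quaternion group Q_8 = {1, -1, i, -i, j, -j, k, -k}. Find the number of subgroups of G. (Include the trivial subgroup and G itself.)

|G| = 8, so by Lagrange every subgroup order divides 8. Divisors: 1, 2, 4, 8.
Subgroups by order — order 1: 1; order 2: 1; order 4: 3; order 8: 1.
Total: 1 + 1 + 3 + 1 = 6.

6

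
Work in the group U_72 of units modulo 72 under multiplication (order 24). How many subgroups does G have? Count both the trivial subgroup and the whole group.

|G| = 24, so by Lagrange every subgroup order divides 24. Divisors: 1, 2, 3, 4, 6, 8, 12, 24.
Subgroups by order — order 1: 1; order 2: 7; order 3: 1; order 4: 7; order 6: 7; order 8: 1; order 12: 7; order 24: 1.
Total: 1 + 7 + 1 + 7 + 7 + 1 + 7 + 1 = 32.

32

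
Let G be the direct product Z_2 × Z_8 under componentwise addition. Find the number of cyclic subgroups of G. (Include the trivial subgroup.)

Each element a generates a cyclic subgroup ⟨a⟩; distinct elements may generate the same one (a cyclic group of order d has φ(d) generators).
Cyclic subgroups by order — order 1: 1; order 2: 3; order 4: 2; order 8: 2.
Total: 8.

8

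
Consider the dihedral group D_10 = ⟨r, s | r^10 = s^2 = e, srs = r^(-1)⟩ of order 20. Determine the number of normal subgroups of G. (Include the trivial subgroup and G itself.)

7

G has 22 subgroups. Checking conjugation-invariance by order — order 1: 1/1 normal; order 2: 1/11 normal; order 4: 0/5 normal; order 5: 1/1 normal; order 10: 3/3 normal; order 20: 1/1 normal.
Total normal subgroups: 7.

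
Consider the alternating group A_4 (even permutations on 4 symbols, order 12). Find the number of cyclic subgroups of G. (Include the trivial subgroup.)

Each element a generates a cyclic subgroup ⟨a⟩; distinct elements may generate the same one (a cyclic group of order d has φ(d) generators).
Cyclic subgroups by order — order 1: 1; order 2: 3; order 3: 4.
Total: 8.

8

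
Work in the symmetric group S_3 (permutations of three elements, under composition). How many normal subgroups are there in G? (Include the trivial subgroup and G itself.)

3

G has 6 subgroups. Checking conjugation-invariance by order — order 1: 1/1 normal; order 2: 0/3 normal; order 3: 1/1 normal; order 6: 1/1 normal.
Total normal subgroups: 3.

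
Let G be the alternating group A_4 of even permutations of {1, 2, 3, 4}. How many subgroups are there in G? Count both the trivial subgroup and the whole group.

|G| = 12, so by Lagrange every subgroup order divides 12. Divisors: 1, 2, 3, 4, 6, 12.
Subgroups by order — order 1: 1; order 2: 3; order 3: 4; order 4: 1; order 6: 0; order 12: 1.
Total: 1 + 3 + 4 + 1 + 0 + 1 = 10.

10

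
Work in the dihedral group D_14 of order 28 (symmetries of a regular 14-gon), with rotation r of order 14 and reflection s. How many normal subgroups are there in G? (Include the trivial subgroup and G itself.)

7

G has 28 subgroups. Checking conjugation-invariance by order — order 1: 1/1 normal; order 2: 1/15 normal; order 4: 0/7 normal; order 7: 1/1 normal; order 14: 3/3 normal; order 28: 1/1 normal.
Total normal subgroups: 7.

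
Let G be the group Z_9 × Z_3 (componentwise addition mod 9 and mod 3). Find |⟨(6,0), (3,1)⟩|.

|⟨(6,0)⟩| = 3 and |⟨(3,1)⟩| = 3, so |H| is a multiple of lcm(3, 3) = 3 and divides |G| = 27.
Closing under the operation: H = {(0,0), (0,1), (0,2), (3,0), (3,1), (3,2), (6,0), (6,1), (6,2)}, so |H| = 9.

9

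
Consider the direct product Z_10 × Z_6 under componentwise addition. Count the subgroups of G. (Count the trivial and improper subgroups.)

|G| = 60, so by Lagrange every subgroup order divides 60. Divisors: 1, 2, 3, 4, 5, 6, 10, 12, 15, 20, 30, 60.
Subgroups by order — order 1: 1; order 2: 3; order 3: 1; order 4: 1; order 5: 1; order 6: 3; order 10: 3; order 12: 1; order 15: 1; order 20: 1; order 30: 3; order 60: 1.
Total: 1 + 3 + 1 + 1 + 1 + 3 + 3 + 1 + 1 + 1 + 3 + 1 = 20.

20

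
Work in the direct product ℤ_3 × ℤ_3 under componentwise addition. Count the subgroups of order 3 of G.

|G| = 9 and 3 | 9, so subgroups of order 3 are possible by Lagrange.
The subgroups of order 3 are: {(0,0), (0,1), (0,2)}; {(0,0), (1,0), (2,0)}; {(0,0), (1,1), (2,2)}; {(0,0), (1,2), (2,1)}.
So G has 4 subgroups of order 3.

4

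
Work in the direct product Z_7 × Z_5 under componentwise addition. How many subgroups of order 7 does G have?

|G| = 35 and 7 | 35, so subgroups of order 7 are possible by Lagrange.
The subgroups of order 7 are: {(0,0), (1,0), (2,0), (3,0), (4,0), (5,0), (6,0)}.
So G has 1 subgroup of order 7.

1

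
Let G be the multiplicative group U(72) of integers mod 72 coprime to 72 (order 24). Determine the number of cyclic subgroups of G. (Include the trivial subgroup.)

16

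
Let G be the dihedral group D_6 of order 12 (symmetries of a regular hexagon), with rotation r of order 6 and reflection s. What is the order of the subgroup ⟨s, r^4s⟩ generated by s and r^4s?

6

|⟨s⟩| = 2 and |⟨r^4s⟩| = 2, so |H| is a multiple of lcm(2, 2) = 2 and divides |G| = 12.
Closing under the operation: H = {e, r^2, r^4, s, r^2s, r^4s}, so |H| = 6.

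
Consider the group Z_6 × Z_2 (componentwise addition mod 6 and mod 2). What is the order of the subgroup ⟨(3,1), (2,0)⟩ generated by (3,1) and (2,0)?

6

|⟨(3,1)⟩| = 2 and |⟨(2,0)⟩| = 3, so |H| is a multiple of lcm(2, 3) = 6 and divides |G| = 12.
Closing under the operation: H = {(0,0), (1,1), (2,0), (3,1), (4,0), (5,1)}, so |H| = 6.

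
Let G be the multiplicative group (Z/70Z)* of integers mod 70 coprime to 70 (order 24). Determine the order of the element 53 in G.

Compute successive powers of 53 mod 70: 53, 9, 57, 11, 23, 29, 67, 51, …; 53^12 ≡ 1 (mod 70).
So |⟨53⟩| = 12.

12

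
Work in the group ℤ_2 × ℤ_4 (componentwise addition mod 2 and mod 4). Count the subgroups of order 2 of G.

|G| = 8 and 2 | 8, so subgroups of order 2 are possible by Lagrange.
The subgroups of order 2 are: {(0,0), (0,2)}; {(0,0), (1,0)}; {(0,0), (1,2)}.
So G has 3 subgroups of order 2.

3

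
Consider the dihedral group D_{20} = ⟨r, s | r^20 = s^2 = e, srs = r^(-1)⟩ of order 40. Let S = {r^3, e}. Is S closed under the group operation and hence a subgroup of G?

No

r^3 ∈ S but its inverse r^17 ∉ S, so S is not a subgroup.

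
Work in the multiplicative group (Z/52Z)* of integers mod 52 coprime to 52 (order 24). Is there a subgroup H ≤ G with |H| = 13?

No

13 does not divide |G| = 24, so by Lagrange no subgroup of order 13 exists.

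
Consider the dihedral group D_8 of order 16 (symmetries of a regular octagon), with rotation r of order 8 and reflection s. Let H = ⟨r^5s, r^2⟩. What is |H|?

8

|⟨r^5s⟩| = 2 and |⟨r^2⟩| = 4, so |H| is a multiple of lcm(2, 4) = 4 and divides |G| = 16.
Closing under the operation: H = {e, r^2, r^4, r^6, rs, r^3s, r^5s, r^7s}, so |H| = 8.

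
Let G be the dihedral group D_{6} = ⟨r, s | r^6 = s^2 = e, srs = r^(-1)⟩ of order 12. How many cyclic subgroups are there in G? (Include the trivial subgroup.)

10

Group the elements of G by the cyclic subgroup they generate; each cyclic subgroup of order d accounts for φ(d) elements.
Cyclic subgroups by order — order 1: 1; order 2: 7; order 3: 1; order 6: 1.
Total: 10.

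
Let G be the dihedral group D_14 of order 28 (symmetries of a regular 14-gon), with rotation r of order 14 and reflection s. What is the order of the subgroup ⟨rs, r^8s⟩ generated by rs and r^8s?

4

|⟨rs⟩| = 2 and |⟨r^8s⟩| = 2, so |H| is a multiple of lcm(2, 2) = 2 and divides |G| = 28.
Closing under the operation: H = {e, r^7, rs, r^8s}, so |H| = 4.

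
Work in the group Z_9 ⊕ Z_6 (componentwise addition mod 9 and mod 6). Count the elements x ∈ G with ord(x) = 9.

18

An element (a,b) has order lcm(ord(a), ord(b)); count pairs with lcm equal to 9.
Enumerating gives 18 such elements.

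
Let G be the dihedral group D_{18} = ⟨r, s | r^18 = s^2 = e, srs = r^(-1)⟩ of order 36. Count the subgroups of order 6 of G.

7

|G| = 36 and 6 | 36, so subgroups of order 6 are possible by Lagrange.
The subgroups of order 6 are: {e, r^6, r^12, r^4s, r^10s, r^16s}; {e, r^6, r^12, r^5s, r^11s, r^17s}; {e, r^6, r^12, s, r^6s, r^12s}; {e, r^6, r^12, rs, r^7s, r^13s}; … (7 in all).
So G has 7 subgroups of order 6.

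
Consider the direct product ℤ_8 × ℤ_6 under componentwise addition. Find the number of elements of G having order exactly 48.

An element (a,b) has order lcm(ord(a), ord(b)); count pairs with lcm equal to 48.
Enumerating gives 0 such elements.

0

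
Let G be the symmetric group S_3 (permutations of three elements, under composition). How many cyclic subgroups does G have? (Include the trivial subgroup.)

Group the elements of G by the cyclic subgroup they generate; each cyclic subgroup of order d accounts for φ(d) elements.
Cyclic subgroups by order — order 1: 1; order 2: 3; order 3: 1.
Total: 5.

5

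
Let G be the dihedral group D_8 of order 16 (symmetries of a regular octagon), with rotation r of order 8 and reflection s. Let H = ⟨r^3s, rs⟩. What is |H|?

|⟨r^3s⟩| = 2 and |⟨rs⟩| = 2, so |H| is a multiple of lcm(2, 2) = 2 and divides |G| = 16.
Closing under the operation: H = {e, r^2, r^4, r^6, rs, r^3s, r^5s, r^7s}, so |H| = 8.

8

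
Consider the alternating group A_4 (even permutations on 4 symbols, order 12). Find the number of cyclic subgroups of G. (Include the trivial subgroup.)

Each element a generates a cyclic subgroup ⟨a⟩; distinct elements may generate the same one (a cyclic group of order d has φ(d) generators).
Cyclic subgroups by order — order 1: 1; order 2: 3; order 3: 4.
Total: 8.

8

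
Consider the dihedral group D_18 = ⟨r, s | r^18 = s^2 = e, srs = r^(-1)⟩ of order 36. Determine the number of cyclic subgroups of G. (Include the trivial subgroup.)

24

Each element a generates a cyclic subgroup ⟨a⟩; distinct elements may generate the same one (a cyclic group of order d has φ(d) generators).
Cyclic subgroups by order — order 1: 1; order 2: 19; order 3: 1; order 6: 1; order 9: 1; order 18: 1.
Total: 24.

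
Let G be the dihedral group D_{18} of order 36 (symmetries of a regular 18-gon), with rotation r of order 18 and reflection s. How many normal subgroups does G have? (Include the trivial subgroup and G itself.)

9

G has 45 subgroups. Checking conjugation-invariance by order — order 1: 1/1 normal; order 2: 1/19 normal; order 3: 1/1 normal; order 4: 0/9 normal; order 6: 1/7 normal; order 9: 1/1 normal; order 12: 0/3 normal; order 18: 3/3 normal; order 36: 1/1 normal.
Total normal subgroups: 9.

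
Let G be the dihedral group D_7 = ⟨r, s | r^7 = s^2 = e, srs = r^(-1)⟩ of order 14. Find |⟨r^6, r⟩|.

7

|⟨r^6⟩| = 7 and |⟨r⟩| = 7, so |H| is a multiple of lcm(7, 7) = 7 and divides |G| = 14.
Closing under the operation: H = {e, r, r^2, r^3, r^4, r^5, r^6}, so |H| = 7.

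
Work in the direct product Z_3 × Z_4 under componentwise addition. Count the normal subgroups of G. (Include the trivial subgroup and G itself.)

6

G is abelian, so every subgroup is normal.
G has 6 subgroups in total, hence 6 normal subgroups.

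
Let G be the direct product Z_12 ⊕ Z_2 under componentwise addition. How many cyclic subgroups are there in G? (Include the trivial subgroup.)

Group the elements of G by the cyclic subgroup they generate; each cyclic subgroup of order d accounts for φ(d) elements.
Cyclic subgroups by order — order 1: 1; order 2: 3; order 3: 1; order 4: 2; order 6: 3; order 12: 2.
Total: 12.

12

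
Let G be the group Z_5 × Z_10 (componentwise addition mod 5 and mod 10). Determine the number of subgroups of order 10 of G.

|G| = 50 and 10 | 50, so subgroups of order 10 are possible by Lagrange.
The subgroups of order 10 are: {(0,0), (0,1), (0,2), (0,3), (0,4), (0,5), (0,6), (0,7), (0,8), (0,9)}; {(0,0), (0,5), (1,0), (1,5), (2,0), (2,5), (3,0), (3,5), (4,0), (4,5)}; {(0,0), (0,5), (1,1), (1,6), (2,2), (2,7), (3,3), (3,8), (4,4), (4,9)}; {(0,0), (0,5), (1,2), (1,7), (2,4), (2,9), (3,1), (3,6), (4,3), (4,8)}; … (6 in all).
So G has 6 subgroups of order 10.

6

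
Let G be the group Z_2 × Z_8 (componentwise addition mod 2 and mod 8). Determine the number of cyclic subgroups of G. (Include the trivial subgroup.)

Group the elements of G by the cyclic subgroup they generate; each cyclic subgroup of order d accounts for φ(d) elements.
Cyclic subgroups by order — order 1: 1; order 2: 3; order 4: 2; order 8: 2.
Total: 8.

8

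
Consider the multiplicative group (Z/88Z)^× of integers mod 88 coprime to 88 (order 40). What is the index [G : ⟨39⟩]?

|⟨39⟩| = 10 and |G| = 40.
By Lagrange, [G : H] = |G|/|H| = 40/10 = 4.

4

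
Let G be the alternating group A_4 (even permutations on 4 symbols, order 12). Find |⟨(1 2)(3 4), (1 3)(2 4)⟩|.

|⟨(1 2)(3 4)⟩| = 2 and |⟨(1 3)(2 4)⟩| = 2, so |H| is a multiple of lcm(2, 2) = 2 and divides |G| = 12.
Closing under the operation: H = {e, (1 2)(3 4), (1 3)(2 4), (1 4)(2 3)}, so |H| = 4.

4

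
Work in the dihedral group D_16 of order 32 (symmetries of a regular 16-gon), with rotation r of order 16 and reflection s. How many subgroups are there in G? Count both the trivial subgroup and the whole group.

|G| = 32, so by Lagrange every subgroup order divides 32. Divisors: 1, 2, 4, 8, 16, 32.
Subgroups by order — order 1: 1; order 2: 17; order 4: 9; order 8: 5; order 16: 3; order 32: 1.
Total: 1 + 17 + 9 + 5 + 3 + 1 = 36.

36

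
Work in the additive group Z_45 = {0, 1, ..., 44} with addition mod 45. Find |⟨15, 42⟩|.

|⟨15⟩| = 3 and |⟨42⟩| = 15, so |H| is a multiple of lcm(3, 15) = 15 and divides |G| = 45.
Closing under the operation: H = {0, 3, 6, 9, 12, 15, 18, 21, 24, 27, 30, 33, 36, 39, 42}, so |H| = 15.

15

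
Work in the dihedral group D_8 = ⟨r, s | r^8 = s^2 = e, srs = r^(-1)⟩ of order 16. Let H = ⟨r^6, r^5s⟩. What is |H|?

8

|⟨r^6⟩| = 4 and |⟨r^5s⟩| = 2, so |H| is a multiple of lcm(4, 2) = 4 and divides |G| = 16.
Closing under the operation: H = {e, r^2, r^4, r^6, rs, r^3s, r^5s, r^7s}, so |H| = 8.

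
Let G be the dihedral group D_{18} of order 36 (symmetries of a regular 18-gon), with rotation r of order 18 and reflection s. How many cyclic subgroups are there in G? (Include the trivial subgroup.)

24

Group the elements of G by the cyclic subgroup they generate; each cyclic subgroup of order d accounts for φ(d) elements.
Cyclic subgroups by order — order 1: 1; order 2: 19; order 3: 1; order 6: 1; order 9: 1; order 18: 1.
Total: 24.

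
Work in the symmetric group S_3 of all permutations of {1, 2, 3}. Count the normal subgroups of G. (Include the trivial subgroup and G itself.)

G has 6 subgroups. Checking conjugation-invariance by order — order 1: 1/1 normal; order 2: 0/3 normal; order 3: 1/1 normal; order 6: 1/1 normal.
Total normal subgroups: 3.

3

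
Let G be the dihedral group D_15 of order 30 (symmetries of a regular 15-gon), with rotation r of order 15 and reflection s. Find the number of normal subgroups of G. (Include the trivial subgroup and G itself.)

5

G has 28 subgroups. Checking conjugation-invariance by order — order 1: 1/1 normal; order 2: 0/15 normal; order 3: 1/1 normal; order 5: 1/1 normal; order 6: 0/5 normal; order 10: 0/3 normal; order 15: 1/1 normal; order 30: 1/1 normal.
Total normal subgroups: 5.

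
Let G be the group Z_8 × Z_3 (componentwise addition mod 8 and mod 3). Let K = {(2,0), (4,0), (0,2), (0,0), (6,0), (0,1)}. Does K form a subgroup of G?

Closure fails: (0,1) + (4,0) = (4,1) ∉ K. So K is not a subgroup.

No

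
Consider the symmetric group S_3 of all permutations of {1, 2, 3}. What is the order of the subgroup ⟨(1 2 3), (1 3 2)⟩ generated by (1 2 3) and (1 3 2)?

|⟨(1 2 3)⟩| = 3 and |⟨(1 3 2)⟩| = 3, so |H| is a multiple of lcm(3, 3) = 3 and divides |G| = 6.
Closing under the operation: H = {e, (1 2 3), (1 3 2)}, so |H| = 3.

3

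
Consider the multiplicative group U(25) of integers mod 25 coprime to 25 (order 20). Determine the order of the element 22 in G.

20

Compute successive powers of 22 mod 25: 22, 9, 23, 6, 7, 4, 13, 11, …; 22^20 ≡ 1 (mod 25).
So |⟨22⟩| = 20.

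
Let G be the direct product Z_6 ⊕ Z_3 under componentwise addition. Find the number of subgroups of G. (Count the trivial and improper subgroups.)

12

|G| = 18, so by Lagrange every subgroup order divides 18. Divisors: 1, 2, 3, 6, 9, 18.
Subgroups by order — order 1: 1; order 2: 1; order 3: 4; order 6: 4; order 9: 1; order 18: 1.
Total: 1 + 1 + 4 + 4 + 1 + 1 = 12.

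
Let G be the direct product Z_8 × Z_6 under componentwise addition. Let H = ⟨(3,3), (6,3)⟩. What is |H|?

16

|⟨(3,3)⟩| = 8 and |⟨(6,3)⟩| = 4, so |H| is a multiple of lcm(8, 4) = 8 and divides |G| = 48.
Closing under the operation: H = {(0,0), (0,3), (1,0), (1,3), (2,0), (2,3), (3,0), (3,3), (4,0), (4,3), (5,0), (5,3), (6,0), (6,3), (7,0), (7,3)}, so |H| = 16.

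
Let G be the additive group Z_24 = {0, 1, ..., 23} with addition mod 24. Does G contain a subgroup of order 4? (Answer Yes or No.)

Yes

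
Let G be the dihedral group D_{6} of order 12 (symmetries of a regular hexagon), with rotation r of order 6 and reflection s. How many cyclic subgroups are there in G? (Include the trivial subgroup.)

10

A cyclic subgroup of order d is generated by each of its φ(d) elements of order d, so the cyclic subgroups of order d number (#elements of order d)/φ(d).
Cyclic subgroups by order — order 1: 1; order 2: 7; order 3: 1; order 6: 1.
Total: 10.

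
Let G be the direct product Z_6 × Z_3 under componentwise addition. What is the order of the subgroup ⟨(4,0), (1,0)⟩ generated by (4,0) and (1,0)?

6

|⟨(4,0)⟩| = 3 and |⟨(1,0)⟩| = 6, so |H| is a multiple of lcm(3, 6) = 6 and divides |G| = 18.
Closing under the operation: H = {(0,0), (1,0), (2,0), (3,0), (4,0), (5,0)}, so |H| = 6.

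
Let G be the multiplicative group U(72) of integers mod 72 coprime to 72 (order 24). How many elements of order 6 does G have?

14

Enumerating element orders in G gives 14 elements of order 6.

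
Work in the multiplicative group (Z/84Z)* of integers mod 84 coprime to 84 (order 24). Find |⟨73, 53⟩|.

12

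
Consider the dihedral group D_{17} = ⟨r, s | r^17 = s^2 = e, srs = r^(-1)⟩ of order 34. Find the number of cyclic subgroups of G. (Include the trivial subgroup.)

A cyclic subgroup of order d is generated by each of its φ(d) elements of order d, so the cyclic subgroups of order d number (#elements of order d)/φ(d).
Cyclic subgroups by order — order 1: 1; order 2: 17; order 17: 1.
Total: 19.

19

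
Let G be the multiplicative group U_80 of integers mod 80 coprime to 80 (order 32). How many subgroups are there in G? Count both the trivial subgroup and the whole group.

54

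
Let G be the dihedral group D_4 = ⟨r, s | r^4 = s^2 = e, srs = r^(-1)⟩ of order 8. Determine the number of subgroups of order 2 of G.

5

|G| = 8 and 2 | 8, so subgroups of order 2 are possible by Lagrange.
The subgroups of order 2 are: {e, r^2}; {e, r^2s}; {e, r^3s}; {e, rs}; … (5 in all).
So G has 5 subgroups of order 2.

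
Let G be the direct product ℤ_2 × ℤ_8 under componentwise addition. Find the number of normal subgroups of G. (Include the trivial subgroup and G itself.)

11

G is abelian, so every subgroup is normal.
G has 11 subgroups in total, hence 11 normal subgroups.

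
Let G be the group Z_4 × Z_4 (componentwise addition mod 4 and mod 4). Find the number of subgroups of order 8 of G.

|G| = 16 and 8 | 16, so subgroups of order 8 are possible by Lagrange.
The subgroups of order 8 are: {(0,0), (0,1), (0,2), (0,3), (2,0), (2,1), (2,2), (2,3)}; {(0,0), (0,2), (1,0), (1,2), (2,0), (2,2), (3,0), (3,2)}; {(0,0), (0,2), (1,1), (1,3), (2,0), (2,2), (3,1), (3,3)}.
So G has 3 subgroups of order 8.

3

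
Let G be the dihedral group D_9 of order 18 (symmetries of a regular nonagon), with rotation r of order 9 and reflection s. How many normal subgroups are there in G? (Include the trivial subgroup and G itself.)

G has 16 subgroups. Checking conjugation-invariance by order — order 1: 1/1 normal; order 2: 0/9 normal; order 3: 1/1 normal; order 6: 0/3 normal; order 9: 1/1 normal; order 18: 1/1 normal.
Total normal subgroups: 4.

4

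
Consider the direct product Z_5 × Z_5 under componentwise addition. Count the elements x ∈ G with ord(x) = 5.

24

An element (a,b) has order lcm(ord(a), ord(b)); count pairs with lcm equal to 5.
Enumerating gives 24 such elements.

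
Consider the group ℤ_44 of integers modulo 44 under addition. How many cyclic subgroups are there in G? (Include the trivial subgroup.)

6

Each element a generates a cyclic subgroup ⟨a⟩; distinct elements may generate the same one (a cyclic group of order d has φ(d) generators).
Cyclic subgroups by order — order 1: 1; order 2: 1; order 4: 1; order 11: 1; order 22: 1; order 44: 1.
Total: 6.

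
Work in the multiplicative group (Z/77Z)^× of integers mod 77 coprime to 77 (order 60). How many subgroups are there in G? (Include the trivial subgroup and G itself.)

20

|G| = 60, so by Lagrange every subgroup order divides 60. Divisors: 1, 2, 3, 4, 5, 6, 10, 12, 15, 20, 30, 60.
Subgroups by order — order 1: 1; order 2: 3; order 3: 1; order 4: 1; order 5: 1; order 6: 3; order 10: 3; order 12: 1; order 15: 1; order 20: 1; order 30: 3; order 60: 1.
Total: 1 + 3 + 1 + 1 + 1 + 3 + 3 + 1 + 1 + 1 + 3 + 1 = 20.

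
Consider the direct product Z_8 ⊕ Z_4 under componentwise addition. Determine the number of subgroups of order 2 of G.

3

|G| = 32 and 2 | 32, so subgroups of order 2 are possible by Lagrange.
The subgroups of order 2 are: {(0,0), (0,2)}; {(0,0), (4,0)}; {(0,0), (4,2)}.
So G has 3 subgroups of order 2.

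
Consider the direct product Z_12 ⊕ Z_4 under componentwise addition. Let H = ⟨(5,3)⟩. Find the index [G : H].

4

|⟨(5,3)⟩| = 12 and |G| = 48.
By Lagrange, [G : H] = |G|/|H| = 48/12 = 4.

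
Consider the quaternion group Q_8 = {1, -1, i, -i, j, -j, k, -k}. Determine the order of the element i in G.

4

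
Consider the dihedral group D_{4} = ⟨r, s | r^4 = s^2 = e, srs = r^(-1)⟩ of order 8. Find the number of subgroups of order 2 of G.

5

|G| = 8 and 2 | 8, so subgroups of order 2 are possible by Lagrange.
The subgroups of order 2 are: {e, r^2}; {e, r^2s}; {e, r^3s}; {e, rs}; … (5 in all).
So G has 5 subgroups of order 2.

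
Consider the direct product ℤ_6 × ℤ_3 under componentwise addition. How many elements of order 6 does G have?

An element (a,b) has order lcm(ord(a), ord(b)); count pairs with lcm equal to 6.
Enumerating gives 8 such elements.

8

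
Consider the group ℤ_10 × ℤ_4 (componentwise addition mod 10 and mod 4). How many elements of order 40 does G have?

0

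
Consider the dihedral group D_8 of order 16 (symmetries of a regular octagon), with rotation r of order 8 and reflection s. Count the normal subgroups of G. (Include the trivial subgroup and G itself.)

7

G has 19 subgroups. Checking conjugation-invariance by order — order 1: 1/1 normal; order 2: 1/9 normal; order 4: 1/5 normal; order 8: 3/3 normal; order 16: 1/1 normal.
Total normal subgroups: 7.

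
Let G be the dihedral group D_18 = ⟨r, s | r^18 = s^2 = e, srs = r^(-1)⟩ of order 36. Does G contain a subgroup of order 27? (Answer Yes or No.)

No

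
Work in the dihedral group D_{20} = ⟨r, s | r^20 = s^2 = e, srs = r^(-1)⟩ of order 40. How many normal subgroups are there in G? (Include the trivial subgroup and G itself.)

9

G has 48 subgroups. Checking conjugation-invariance by order — order 1: 1/1 normal; order 2: 1/21 normal; order 4: 1/11 normal; order 5: 1/1 normal; order 8: 0/5 normal; order 10: 1/5 normal; order 20: 3/3 normal; order 40: 1/1 normal.
Total normal subgroups: 9.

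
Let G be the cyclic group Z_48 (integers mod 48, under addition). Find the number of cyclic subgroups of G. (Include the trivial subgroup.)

Each element a generates a cyclic subgroup ⟨a⟩; distinct elements may generate the same one (a cyclic group of order d has φ(d) generators).
Cyclic subgroups by order — order 1: 1; order 2: 1; order 3: 1; order 4: 1; order 6: 1; order 8: 1; order 12: 1; order 16: 1; order 24: 1; order 48: 1.
Total: 10.

10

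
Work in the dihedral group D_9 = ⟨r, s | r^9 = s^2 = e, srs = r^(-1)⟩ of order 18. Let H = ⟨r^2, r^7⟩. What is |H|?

9

|⟨r^2⟩| = 9 and |⟨r^7⟩| = 9, so |H| is a multiple of lcm(9, 9) = 9 and divides |G| = 18.
Closing under the operation: H = {e, r, r^2, r^3, r^4, r^5, r^6, r^7, r^8}, so |H| = 9.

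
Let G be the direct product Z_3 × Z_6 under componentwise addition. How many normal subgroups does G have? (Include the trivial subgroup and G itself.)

G is abelian, so every subgroup is normal.
G has 12 subgroups in total, hence 12 normal subgroups.

12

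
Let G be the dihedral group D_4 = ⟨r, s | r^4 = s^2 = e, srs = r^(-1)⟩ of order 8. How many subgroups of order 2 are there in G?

|G| = 8 and 2 | 8, so subgroups of order 2 are possible by Lagrange.
The subgroups of order 2 are: {e, r^2}; {e, r^2s}; {e, r^3s}; {e, rs}; … (5 in all).
So G has 5 subgroups of order 2.

5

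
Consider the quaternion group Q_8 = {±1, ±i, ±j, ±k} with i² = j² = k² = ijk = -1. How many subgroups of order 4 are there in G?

|G| = 8 and 4 | 8, so subgroups of order 4 are possible by Lagrange.
The subgroups of order 4 are: {1, -1, i, -i}; {1, -1, j, -j}; {1, -1, k, -k}.
So G has 3 subgroups of order 4.

3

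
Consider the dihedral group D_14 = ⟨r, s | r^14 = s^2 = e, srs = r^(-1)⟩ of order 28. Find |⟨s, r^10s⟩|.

14

|⟨s⟩| = 2 and |⟨r^10s⟩| = 2, so |H| is a multiple of lcm(2, 2) = 2 and divides |G| = 28.
Closing under the operation: H = {e, r^2, r^4, r^6, r^8, r^10, r^12, s, r^2s, r^4s, r^6s, r^8s, r^10s, r^12s}, so |H| = 14.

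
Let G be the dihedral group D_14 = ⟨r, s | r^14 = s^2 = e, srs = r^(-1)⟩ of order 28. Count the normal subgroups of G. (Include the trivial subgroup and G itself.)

7

G has 28 subgroups. Checking conjugation-invariance by order — order 1: 1/1 normal; order 2: 1/15 normal; order 4: 0/7 normal; order 7: 1/1 normal; order 14: 3/3 normal; order 28: 1/1 normal.
Total normal subgroups: 7.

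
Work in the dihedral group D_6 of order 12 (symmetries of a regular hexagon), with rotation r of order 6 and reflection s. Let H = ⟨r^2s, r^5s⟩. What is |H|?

|⟨r^2s⟩| = 2 and |⟨r^5s⟩| = 2, so |H| is a multiple of lcm(2, 2) = 2 and divides |G| = 12.
Closing under the operation: H = {e, r^3, r^2s, r^5s}, so |H| = 4.

4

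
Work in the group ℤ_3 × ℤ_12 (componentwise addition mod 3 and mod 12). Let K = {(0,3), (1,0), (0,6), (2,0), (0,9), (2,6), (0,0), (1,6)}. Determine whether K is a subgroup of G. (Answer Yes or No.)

|K| = 8 does not divide |G| = 36, so by Lagrange K is not a subgroup.

No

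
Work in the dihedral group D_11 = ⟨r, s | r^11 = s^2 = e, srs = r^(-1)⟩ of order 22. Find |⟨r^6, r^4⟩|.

11

|⟨r^6⟩| = 11 and |⟨r^4⟩| = 11, so |H| is a multiple of lcm(11, 11) = 11 and divides |G| = 22.
Closing under the operation: H = {e, r, r^2, r^3, r^4, r^5, r^6, r^7, r^8, r^9, r^10}, so |H| = 11.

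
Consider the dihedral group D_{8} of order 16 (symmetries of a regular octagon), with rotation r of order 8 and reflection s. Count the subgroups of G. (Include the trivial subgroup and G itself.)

|G| = 16, so by Lagrange every subgroup order divides 16. Divisors: 1, 2, 4, 8, 16.
Subgroups by order — order 1: 1; order 2: 9; order 4: 5; order 8: 3; order 16: 1.
Total: 1 + 9 + 5 + 3 + 1 = 19.

19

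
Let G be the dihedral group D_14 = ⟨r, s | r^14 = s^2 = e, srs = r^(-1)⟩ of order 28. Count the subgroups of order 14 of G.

|G| = 28 and 14 | 28, so subgroups of order 14 are possible by Lagrange.
The subgroups of order 14 are: {e, r, r^2, r^3, r^4, r^5, r^6, r^7, r^8, r^9, r^10, r^11, r^12, r^13}; {e, r^2, r^4, r^6, r^8, r^10, r^12, s, r^2s, r^4s, r^6s, r^8s, r^10s, r^12s}; {e, r^2, r^4, r^6, r^8, r^10, r^12, rs, r^3s, r^5s, r^7s, r^9s, r^11s, r^13s}.
So G has 3 subgroups of order 14.

3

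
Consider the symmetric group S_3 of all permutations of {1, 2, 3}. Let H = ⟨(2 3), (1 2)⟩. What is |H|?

6

|⟨(2 3)⟩| = 2 and |⟨(1 2)⟩| = 2, so |H| is a multiple of lcm(2, 2) = 2 and divides |G| = 6.
Closing {(2 3), (1 2)} under the group operation gives all of G, so |H| = 6.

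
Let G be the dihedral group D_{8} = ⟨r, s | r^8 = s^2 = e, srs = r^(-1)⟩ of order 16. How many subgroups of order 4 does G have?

|G| = 16 and 4 | 16, so subgroups of order 4 are possible by Lagrange.
The subgroups of order 4 are: {e, r^2, r^4, r^6}; {e, r^4, r^2s, r^6s}; {e, r^4, r^3s, r^7s}; {e, r^4, s, r^4s}; … (5 in all).
So G has 5 subgroups of order 4.

5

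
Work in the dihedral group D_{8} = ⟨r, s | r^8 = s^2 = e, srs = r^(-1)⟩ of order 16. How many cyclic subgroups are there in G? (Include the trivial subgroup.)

12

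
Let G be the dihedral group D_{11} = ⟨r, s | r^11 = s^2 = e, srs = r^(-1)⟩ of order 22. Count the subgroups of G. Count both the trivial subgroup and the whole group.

14

|G| = 22, so by Lagrange every subgroup order divides 22. Divisors: 1, 2, 11, 22.
Subgroups by order — order 1: 1; order 2: 11; order 11: 1; order 22: 1.
Total: 1 + 11 + 1 + 1 = 14.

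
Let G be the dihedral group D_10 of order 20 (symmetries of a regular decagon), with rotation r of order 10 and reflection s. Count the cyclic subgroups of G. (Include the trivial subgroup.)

14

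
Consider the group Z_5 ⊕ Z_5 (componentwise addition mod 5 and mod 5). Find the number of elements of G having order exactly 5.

An element (a,b) has order lcm(ord(a), ord(b)); count pairs with lcm equal to 5.
Enumerating gives 24 such elements.

24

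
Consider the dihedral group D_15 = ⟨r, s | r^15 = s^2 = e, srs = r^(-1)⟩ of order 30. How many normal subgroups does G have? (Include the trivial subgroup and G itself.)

G has 28 subgroups. Checking conjugation-invariance by order — order 1: 1/1 normal; order 2: 0/15 normal; order 3: 1/1 normal; order 5: 1/1 normal; order 6: 0/5 normal; order 10: 0/3 normal; order 15: 1/1 normal; order 30: 1/1 normal.
Total normal subgroups: 5.

5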